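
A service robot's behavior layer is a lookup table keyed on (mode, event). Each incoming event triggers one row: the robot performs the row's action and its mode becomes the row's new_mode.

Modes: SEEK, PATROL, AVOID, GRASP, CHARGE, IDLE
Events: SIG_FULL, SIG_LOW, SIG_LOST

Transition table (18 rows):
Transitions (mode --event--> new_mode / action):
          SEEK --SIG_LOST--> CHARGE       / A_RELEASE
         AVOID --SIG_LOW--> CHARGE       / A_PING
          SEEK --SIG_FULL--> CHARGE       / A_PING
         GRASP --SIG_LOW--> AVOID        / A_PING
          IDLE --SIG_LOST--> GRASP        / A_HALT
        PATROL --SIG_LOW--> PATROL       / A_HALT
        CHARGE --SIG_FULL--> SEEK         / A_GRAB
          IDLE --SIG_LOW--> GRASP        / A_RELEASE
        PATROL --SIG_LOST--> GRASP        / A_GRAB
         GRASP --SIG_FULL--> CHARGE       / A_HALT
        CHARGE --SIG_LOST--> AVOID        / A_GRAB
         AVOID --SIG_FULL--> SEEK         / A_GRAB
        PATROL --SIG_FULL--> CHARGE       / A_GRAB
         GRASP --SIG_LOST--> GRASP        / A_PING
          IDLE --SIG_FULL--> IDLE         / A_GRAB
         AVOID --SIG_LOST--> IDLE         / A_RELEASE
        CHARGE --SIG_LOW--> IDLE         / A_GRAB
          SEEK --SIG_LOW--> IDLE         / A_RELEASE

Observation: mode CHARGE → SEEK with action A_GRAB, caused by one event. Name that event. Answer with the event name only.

try SIG_FULL: (CHARGE, SIG_FULL) → (SEEK, A_GRAB)  ← matches
try SIG_LOW: (CHARGE, SIG_LOW) → (IDLE, A_GRAB)
try SIG_LOST: (CHARGE, SIG_LOST) → (AVOID, A_GRAB)

SIG_FULL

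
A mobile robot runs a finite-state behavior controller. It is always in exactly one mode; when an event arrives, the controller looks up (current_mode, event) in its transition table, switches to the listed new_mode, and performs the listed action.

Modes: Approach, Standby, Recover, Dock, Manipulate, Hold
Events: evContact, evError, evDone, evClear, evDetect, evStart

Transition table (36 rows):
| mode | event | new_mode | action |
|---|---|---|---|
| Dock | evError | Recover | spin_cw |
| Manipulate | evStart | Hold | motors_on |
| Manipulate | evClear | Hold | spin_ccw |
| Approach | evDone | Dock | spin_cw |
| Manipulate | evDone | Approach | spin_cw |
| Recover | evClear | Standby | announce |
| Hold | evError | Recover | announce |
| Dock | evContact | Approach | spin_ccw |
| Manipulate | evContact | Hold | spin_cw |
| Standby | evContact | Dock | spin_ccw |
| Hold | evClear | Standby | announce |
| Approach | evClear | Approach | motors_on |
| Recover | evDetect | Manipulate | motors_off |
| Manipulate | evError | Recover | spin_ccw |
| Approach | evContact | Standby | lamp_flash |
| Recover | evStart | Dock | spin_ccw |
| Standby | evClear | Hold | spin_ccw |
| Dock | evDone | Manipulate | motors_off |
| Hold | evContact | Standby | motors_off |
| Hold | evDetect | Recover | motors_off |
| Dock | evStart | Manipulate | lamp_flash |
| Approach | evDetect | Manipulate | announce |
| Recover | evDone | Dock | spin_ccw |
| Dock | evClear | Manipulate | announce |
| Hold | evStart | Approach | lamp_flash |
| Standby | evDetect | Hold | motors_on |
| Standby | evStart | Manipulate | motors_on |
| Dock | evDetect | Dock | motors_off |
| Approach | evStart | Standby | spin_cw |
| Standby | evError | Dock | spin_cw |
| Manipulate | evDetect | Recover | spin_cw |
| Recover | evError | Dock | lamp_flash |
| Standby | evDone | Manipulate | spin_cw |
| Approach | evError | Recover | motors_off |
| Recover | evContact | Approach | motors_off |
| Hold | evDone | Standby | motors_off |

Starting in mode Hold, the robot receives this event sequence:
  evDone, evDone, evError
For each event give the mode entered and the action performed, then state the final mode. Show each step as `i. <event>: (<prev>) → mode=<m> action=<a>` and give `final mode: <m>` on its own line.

final mode: Recover

1. evDone: (Hold) → mode=Standby action=motors_off
2. evDone: (Standby) → mode=Manipulate action=spin_cw
3. evError: (Manipulate) → mode=Recover action=spin_ccw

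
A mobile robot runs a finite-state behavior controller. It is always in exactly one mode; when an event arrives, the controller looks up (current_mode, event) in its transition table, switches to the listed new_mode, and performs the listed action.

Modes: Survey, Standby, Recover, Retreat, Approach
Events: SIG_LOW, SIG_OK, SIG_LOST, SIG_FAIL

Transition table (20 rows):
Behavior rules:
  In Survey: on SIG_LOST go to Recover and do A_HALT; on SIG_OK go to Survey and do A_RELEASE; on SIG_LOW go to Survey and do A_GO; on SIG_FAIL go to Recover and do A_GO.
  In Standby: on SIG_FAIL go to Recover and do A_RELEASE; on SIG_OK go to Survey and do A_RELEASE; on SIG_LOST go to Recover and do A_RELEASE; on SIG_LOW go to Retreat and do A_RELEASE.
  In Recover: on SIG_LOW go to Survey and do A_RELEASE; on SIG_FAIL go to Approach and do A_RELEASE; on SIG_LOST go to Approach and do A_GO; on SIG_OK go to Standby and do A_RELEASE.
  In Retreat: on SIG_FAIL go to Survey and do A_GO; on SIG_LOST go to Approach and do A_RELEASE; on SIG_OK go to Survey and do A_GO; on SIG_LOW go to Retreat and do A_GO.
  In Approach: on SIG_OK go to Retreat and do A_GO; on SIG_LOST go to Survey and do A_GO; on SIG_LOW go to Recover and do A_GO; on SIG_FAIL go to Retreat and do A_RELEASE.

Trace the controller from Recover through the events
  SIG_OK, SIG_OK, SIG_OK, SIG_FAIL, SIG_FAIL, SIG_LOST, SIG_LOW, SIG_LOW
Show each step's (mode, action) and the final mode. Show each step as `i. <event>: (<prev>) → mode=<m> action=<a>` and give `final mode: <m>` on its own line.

final mode: Survey

1. SIG_OK: (Recover) → mode=Standby action=A_RELEASE
2. SIG_OK: (Standby) → mode=Survey action=A_RELEASE
3. SIG_OK: (Survey) → mode=Survey action=A_RELEASE
4. SIG_FAIL: (Survey) → mode=Recover action=A_GO
5. SIG_FAIL: (Recover) → mode=Approach action=A_RELEASE
6. SIG_LOST: (Approach) → mode=Survey action=A_GO
7. SIG_LOW: (Survey) → mode=Survey action=A_GO
8. SIG_LOW: (Survey) → mode=Survey action=A_GO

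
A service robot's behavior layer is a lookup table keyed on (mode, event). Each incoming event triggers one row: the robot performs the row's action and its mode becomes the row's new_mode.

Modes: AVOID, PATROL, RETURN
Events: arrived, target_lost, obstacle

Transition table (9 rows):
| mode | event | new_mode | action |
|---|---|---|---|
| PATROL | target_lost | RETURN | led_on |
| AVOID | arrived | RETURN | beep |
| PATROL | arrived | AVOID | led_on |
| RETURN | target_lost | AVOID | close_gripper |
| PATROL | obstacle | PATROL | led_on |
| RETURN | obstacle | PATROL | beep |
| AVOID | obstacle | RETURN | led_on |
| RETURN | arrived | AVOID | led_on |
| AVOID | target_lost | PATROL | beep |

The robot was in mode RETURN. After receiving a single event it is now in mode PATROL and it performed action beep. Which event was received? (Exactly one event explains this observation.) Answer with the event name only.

try arrived: (RETURN, arrived) → (AVOID, led_on)
try target_lost: (RETURN, target_lost) → (AVOID, close_gripper)
try obstacle: (RETURN, obstacle) → (PATROL, beep)  ← matches

obstacle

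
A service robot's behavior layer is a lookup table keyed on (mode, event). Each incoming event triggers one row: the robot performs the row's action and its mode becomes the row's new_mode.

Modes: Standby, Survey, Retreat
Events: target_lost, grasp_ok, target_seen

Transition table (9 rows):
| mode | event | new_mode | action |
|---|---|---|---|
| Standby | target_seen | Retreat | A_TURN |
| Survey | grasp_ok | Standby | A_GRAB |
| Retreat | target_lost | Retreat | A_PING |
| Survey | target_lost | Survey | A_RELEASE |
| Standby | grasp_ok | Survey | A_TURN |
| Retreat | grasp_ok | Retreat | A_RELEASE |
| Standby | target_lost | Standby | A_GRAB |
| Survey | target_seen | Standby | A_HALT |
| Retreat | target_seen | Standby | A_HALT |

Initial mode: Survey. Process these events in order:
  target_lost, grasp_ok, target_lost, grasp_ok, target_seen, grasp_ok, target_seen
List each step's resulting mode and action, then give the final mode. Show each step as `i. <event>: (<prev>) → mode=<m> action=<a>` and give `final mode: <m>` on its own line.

1. target_lost: (Survey) → mode=Survey action=A_RELEASE
2. grasp_ok: (Survey) → mode=Standby action=A_GRAB
3. target_lost: (Standby) → mode=Standby action=A_GRAB
4. grasp_ok: (Standby) → mode=Survey action=A_TURN
5. target_seen: (Survey) → mode=Standby action=A_HALT
6. grasp_ok: (Standby) → mode=Survey action=A_TURN
7. target_seen: (Survey) → mode=Standby action=A_HALT

final mode: Standby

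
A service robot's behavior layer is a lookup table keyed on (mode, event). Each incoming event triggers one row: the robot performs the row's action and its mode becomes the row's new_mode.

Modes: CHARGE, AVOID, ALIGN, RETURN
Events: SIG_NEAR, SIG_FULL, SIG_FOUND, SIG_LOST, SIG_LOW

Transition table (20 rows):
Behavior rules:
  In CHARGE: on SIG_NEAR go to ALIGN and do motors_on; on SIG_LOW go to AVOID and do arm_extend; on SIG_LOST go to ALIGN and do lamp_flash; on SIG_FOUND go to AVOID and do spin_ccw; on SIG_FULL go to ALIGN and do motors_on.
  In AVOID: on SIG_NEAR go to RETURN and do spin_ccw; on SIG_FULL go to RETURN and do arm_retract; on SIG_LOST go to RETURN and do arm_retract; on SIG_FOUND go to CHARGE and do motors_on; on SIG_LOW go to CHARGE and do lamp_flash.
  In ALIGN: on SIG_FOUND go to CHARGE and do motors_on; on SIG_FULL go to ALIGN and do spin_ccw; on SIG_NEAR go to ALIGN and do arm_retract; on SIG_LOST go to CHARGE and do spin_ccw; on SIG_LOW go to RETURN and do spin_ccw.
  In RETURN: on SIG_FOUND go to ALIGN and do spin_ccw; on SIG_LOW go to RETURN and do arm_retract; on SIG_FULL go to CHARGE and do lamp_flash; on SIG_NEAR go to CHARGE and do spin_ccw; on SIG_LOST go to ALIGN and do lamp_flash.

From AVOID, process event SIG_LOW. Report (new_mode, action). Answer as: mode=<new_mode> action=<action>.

mode=CHARGE action=lamp_flash

current mode = AVOID; filter table to that mode:
  (AVOID, SIG_NEAR) → (RETURN, spin_ccw)
  (AVOID, SIG_FULL) → (RETURN, arm_retract)
  (AVOID, SIG_LOST) → (RETURN, arm_retract)
  (AVOID, SIG_FOUND) → (CHARGE, motors_on)
  (AVOID, SIG_LOW) → (CHARGE, lamp_flash)  ← event matches
event = SIG_LOW selects (CHARGE, lamp_flash)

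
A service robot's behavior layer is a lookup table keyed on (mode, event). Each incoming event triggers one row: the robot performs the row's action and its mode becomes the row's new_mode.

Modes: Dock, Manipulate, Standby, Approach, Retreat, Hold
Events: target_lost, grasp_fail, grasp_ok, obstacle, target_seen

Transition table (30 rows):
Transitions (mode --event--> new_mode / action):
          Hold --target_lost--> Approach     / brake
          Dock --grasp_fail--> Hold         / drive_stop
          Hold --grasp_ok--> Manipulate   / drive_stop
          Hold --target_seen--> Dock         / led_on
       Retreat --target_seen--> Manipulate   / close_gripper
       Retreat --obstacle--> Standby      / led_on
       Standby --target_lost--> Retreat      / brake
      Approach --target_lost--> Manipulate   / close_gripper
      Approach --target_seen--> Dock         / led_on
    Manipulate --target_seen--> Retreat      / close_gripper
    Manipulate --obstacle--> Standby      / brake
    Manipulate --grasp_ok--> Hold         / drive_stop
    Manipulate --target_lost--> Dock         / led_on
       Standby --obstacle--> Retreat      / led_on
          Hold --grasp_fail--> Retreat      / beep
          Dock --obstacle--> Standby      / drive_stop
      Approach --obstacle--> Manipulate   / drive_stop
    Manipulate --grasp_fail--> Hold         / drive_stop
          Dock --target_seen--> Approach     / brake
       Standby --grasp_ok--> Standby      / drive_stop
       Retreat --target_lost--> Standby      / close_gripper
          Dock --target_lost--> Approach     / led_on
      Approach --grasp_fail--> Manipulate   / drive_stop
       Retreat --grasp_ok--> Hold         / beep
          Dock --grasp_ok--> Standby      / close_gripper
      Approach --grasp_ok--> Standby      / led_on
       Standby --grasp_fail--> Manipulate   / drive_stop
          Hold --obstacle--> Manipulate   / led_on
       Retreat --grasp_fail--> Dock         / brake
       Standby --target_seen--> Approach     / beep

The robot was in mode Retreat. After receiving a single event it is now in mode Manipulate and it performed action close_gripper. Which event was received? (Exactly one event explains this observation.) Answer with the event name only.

try target_lost: (Retreat, target_lost) → (Standby, close_gripper)
try grasp_fail: (Retreat, grasp_fail) → (Dock, brake)
try grasp_ok: (Retreat, grasp_ok) → (Hold, beep)
try obstacle: (Retreat, obstacle) → (Standby, led_on)
try target_seen: (Retreat, target_seen) → (Manipulate, close_gripper)  ← matches

target_seen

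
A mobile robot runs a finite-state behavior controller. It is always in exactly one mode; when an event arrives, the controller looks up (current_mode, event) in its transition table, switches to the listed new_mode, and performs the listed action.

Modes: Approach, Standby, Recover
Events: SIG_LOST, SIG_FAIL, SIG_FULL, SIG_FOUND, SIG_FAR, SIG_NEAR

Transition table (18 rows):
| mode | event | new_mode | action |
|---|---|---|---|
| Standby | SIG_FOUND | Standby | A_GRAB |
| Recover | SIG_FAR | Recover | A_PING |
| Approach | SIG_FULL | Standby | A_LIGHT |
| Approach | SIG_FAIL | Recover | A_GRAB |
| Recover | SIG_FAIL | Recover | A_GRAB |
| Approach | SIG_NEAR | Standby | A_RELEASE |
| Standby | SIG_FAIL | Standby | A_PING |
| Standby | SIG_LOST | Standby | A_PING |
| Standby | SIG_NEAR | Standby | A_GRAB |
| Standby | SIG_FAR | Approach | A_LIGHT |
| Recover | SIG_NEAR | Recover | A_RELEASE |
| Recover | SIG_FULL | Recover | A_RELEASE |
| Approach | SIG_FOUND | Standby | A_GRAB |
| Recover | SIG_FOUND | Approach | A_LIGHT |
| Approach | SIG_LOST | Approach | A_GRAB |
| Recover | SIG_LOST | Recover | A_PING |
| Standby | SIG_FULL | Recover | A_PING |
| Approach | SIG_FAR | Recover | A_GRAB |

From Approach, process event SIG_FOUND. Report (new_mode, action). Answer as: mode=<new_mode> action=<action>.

mode=Standby action=A_GRAB

current mode = Approach; filter table to that mode:
  (Approach, SIG_FULL) → (Standby, A_LIGHT)
  (Approach, SIG_FAIL) → (Recover, A_GRAB)
  (Approach, SIG_NEAR) → (Standby, A_RELEASE)
  (Approach, SIG_FOUND) → (Standby, A_GRAB)  ← event matches
  (Approach, SIG_LOST) → (Approach, A_GRAB)
  (Approach, SIG_FAR) → (Recover, A_GRAB)
event = SIG_FOUND selects (Standby, A_GRAB)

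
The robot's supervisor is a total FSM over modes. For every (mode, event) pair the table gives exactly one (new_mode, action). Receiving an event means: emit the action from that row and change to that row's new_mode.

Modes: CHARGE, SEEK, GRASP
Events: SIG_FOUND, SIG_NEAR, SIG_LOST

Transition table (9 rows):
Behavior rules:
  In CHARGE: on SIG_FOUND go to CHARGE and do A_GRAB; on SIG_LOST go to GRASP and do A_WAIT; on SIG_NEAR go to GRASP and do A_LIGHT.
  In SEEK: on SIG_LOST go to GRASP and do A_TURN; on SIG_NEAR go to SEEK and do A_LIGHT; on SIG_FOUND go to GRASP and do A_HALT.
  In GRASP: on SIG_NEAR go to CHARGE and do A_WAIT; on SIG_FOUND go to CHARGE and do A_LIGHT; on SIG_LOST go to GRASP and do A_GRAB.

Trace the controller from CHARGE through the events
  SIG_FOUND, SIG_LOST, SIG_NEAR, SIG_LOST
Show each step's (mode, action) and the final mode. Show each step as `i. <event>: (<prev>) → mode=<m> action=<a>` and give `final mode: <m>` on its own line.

1. SIG_FOUND: (CHARGE) → mode=CHARGE action=A_GRAB
2. SIG_LOST: (CHARGE) → mode=GRASP action=A_WAIT
3. SIG_NEAR: (GRASP) → mode=CHARGE action=A_WAIT
4. SIG_LOST: (CHARGE) → mode=GRASP action=A_WAIT

final mode: GRASP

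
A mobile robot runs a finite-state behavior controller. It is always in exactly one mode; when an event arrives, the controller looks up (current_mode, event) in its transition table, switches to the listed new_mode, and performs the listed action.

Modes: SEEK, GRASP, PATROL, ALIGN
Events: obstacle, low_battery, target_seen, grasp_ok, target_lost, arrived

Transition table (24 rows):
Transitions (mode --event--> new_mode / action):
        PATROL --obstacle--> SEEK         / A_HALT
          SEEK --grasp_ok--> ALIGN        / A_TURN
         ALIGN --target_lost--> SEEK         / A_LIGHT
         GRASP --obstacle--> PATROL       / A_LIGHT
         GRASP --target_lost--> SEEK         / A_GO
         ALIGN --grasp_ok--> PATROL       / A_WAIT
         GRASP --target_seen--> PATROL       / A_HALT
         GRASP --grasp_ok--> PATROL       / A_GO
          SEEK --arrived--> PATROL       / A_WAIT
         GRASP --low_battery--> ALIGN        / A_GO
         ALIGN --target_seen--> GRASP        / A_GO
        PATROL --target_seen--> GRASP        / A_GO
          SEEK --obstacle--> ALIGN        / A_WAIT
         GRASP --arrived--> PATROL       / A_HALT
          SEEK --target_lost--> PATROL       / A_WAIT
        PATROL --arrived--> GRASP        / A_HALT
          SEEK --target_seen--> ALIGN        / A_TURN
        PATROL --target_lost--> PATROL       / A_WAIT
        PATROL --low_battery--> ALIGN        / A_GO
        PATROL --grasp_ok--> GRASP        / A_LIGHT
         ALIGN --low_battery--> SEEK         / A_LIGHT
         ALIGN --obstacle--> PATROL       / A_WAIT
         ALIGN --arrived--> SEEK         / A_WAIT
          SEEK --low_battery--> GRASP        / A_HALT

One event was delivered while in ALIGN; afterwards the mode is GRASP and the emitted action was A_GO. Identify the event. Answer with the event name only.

try obstacle: (ALIGN, obstacle) → (PATROL, A_WAIT)
try low_battery: (ALIGN, low_battery) → (SEEK, A_LIGHT)
try target_seen: (ALIGN, target_seen) → (GRASP, A_GO)  ← matches
try grasp_ok: (ALIGN, grasp_ok) → (PATROL, A_WAIT)
try target_lost: (ALIGN, target_lost) → (SEEK, A_LIGHT)
try arrived: (ALIGN, arrived) → (SEEK, A_WAIT)

target_seen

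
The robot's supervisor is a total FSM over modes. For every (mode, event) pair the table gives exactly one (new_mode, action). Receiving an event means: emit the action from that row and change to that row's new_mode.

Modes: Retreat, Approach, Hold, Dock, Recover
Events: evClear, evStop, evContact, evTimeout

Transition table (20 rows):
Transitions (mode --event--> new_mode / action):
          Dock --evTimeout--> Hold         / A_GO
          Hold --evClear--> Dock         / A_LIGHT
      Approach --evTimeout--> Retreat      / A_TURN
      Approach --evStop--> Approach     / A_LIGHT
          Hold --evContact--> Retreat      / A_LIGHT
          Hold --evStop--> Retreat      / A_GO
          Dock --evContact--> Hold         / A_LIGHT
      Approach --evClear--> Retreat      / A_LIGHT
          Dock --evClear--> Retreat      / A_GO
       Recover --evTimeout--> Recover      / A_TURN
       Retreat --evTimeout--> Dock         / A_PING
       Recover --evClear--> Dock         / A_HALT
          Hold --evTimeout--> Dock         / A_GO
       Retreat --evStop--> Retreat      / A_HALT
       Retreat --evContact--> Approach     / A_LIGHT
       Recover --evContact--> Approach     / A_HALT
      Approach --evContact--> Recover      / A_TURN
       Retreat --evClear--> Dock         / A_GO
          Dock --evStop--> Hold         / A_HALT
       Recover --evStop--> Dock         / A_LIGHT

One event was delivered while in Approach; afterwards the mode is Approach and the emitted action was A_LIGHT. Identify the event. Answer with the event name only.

evStop

try evClear: (Approach, evClear) → (Retreat, A_LIGHT)
try evStop: (Approach, evStop) → (Approach, A_LIGHT)  ← matches
try evContact: (Approach, evContact) → (Recover, A_TURN)
try evTimeout: (Approach, evTimeout) → (Retreat, A_TURN)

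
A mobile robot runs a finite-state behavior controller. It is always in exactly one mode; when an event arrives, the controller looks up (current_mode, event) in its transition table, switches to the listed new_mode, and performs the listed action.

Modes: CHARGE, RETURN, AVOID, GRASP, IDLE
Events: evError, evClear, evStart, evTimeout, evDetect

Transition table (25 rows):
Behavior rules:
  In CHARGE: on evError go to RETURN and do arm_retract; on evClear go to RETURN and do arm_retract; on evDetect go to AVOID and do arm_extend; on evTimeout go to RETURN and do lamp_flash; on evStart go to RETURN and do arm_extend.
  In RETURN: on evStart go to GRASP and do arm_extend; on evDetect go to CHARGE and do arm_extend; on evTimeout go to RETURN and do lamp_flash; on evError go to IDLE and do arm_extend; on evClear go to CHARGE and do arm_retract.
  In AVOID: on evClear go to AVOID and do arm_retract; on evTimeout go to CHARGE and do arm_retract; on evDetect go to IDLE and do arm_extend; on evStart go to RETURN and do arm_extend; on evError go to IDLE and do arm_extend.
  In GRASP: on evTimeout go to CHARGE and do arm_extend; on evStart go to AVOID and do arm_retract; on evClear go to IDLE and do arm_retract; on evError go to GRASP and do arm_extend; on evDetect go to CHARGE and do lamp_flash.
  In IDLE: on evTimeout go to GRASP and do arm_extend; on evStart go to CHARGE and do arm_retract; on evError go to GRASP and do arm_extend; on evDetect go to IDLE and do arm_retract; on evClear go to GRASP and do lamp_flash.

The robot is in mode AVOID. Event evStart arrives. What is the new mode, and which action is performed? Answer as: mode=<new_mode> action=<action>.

mode=RETURN action=arm_extend

current mode = AVOID; filter table to that mode:
  (AVOID, evClear) → (AVOID, arm_retract)
  (AVOID, evTimeout) → (CHARGE, arm_retract)
  (AVOID, evDetect) → (IDLE, arm_extend)
  (AVOID, evStart) → (RETURN, arm_extend)  ← event matches
  (AVOID, evError) → (IDLE, arm_extend)
event = evStart selects (RETURN, arm_extend)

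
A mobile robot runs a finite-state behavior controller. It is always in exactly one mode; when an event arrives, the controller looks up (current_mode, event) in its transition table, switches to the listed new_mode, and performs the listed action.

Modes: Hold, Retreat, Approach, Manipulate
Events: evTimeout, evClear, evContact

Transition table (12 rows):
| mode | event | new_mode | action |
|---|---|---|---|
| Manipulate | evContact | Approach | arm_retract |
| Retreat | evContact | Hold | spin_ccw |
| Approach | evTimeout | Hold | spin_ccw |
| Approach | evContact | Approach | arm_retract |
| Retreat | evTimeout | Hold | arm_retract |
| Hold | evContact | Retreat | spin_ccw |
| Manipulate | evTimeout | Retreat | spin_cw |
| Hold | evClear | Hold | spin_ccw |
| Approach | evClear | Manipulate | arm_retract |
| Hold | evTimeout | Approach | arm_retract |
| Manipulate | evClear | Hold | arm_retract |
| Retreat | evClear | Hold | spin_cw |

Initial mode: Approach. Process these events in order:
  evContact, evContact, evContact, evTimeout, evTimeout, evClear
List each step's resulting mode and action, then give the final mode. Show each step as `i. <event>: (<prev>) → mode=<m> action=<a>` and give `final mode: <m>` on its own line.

final mode: Manipulate

1. evContact: (Approach) → mode=Approach action=arm_retract
2. evContact: (Approach) → mode=Approach action=arm_retract
3. evContact: (Approach) → mode=Approach action=arm_retract
4. evTimeout: (Approach) → mode=Hold action=spin_ccw
5. evTimeout: (Hold) → mode=Approach action=arm_retract
6. evClear: (Approach) → mode=Manipulate action=arm_retract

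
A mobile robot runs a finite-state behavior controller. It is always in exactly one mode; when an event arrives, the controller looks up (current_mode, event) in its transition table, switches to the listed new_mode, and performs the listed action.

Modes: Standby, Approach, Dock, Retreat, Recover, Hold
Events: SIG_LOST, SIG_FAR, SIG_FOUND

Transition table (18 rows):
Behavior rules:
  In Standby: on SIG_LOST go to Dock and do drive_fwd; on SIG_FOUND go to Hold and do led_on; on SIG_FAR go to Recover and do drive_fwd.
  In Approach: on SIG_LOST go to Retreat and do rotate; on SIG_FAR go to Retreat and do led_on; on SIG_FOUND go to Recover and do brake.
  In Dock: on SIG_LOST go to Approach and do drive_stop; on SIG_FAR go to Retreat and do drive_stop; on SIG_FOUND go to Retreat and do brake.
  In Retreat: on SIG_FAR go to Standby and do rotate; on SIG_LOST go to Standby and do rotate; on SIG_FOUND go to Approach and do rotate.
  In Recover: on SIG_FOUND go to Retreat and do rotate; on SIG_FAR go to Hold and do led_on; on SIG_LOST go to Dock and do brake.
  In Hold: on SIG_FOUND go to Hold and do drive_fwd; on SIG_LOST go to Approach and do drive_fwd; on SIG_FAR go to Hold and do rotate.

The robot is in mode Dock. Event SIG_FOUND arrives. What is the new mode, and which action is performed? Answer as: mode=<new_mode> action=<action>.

current mode = Dock; filter table to that mode:
  (Dock, SIG_LOST) → (Approach, drive_stop)
  (Dock, SIG_FAR) → (Retreat, drive_stop)
  (Dock, SIG_FOUND) → (Retreat, brake)  ← event matches
event = SIG_FOUND selects (Retreat, brake)

mode=Retreat action=brake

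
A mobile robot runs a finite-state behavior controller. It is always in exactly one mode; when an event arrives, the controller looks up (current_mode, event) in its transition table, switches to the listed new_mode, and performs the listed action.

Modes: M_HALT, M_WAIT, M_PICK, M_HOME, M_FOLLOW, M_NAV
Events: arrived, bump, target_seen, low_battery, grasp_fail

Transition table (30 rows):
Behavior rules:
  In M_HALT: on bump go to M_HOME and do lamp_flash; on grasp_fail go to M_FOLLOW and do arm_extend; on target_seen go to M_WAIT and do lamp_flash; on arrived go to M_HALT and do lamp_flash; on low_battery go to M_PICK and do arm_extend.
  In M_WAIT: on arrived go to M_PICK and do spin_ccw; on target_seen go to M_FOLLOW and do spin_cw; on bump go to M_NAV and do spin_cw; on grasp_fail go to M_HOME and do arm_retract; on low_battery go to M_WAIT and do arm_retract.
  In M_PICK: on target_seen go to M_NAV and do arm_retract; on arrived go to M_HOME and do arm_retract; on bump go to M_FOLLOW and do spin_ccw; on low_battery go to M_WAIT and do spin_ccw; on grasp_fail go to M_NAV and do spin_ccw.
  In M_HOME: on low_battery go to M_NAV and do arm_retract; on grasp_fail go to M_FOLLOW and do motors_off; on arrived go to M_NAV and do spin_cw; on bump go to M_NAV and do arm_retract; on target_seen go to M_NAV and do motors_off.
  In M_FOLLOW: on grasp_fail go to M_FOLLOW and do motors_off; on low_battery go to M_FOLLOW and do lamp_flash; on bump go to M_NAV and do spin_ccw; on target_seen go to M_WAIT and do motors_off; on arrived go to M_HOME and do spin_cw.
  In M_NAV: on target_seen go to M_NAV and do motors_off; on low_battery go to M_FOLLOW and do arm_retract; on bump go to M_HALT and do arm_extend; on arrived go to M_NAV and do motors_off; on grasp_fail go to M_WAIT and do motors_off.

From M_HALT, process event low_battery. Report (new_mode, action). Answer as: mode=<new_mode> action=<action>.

mode=M_PICK action=arm_extend

current mode = M_HALT; filter table to that mode:
  (M_HALT, bump) → (M_HOME, lamp_flash)
  (M_HALT, grasp_fail) → (M_FOLLOW, arm_extend)
  (M_HALT, target_seen) → (M_WAIT, lamp_flash)
  (M_HALT, arrived) → (M_HALT, lamp_flash)
  (M_HALT, low_battery) → (M_PICK, arm_extend)  ← event matches
event = low_battery selects (M_PICK, arm_extend)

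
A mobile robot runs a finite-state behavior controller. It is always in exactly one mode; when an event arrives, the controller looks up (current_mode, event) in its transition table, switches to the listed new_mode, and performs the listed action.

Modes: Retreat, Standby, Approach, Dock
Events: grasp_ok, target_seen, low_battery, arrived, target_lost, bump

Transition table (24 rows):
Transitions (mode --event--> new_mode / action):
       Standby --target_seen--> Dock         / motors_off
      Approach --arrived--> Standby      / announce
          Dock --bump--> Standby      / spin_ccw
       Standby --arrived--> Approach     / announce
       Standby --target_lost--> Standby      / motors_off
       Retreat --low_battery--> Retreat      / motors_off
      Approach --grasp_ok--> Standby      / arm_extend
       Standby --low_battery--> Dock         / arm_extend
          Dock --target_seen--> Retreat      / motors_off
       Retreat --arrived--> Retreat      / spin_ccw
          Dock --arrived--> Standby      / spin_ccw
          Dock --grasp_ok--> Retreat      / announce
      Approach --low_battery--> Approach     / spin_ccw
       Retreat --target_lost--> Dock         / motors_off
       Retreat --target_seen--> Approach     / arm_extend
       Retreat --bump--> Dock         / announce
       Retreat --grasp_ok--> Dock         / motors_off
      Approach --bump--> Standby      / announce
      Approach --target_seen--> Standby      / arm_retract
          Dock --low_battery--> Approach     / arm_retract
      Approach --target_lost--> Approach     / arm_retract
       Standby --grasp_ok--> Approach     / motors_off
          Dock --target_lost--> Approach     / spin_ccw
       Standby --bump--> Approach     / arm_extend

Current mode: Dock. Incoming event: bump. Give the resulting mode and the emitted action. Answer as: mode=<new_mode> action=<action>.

mode=Standby action=spin_ccw

current mode = Dock; filter table to that mode:
  (Dock, bump) → (Standby, spin_ccw)  ← event matches
  (Dock, target_seen) → (Retreat, motors_off)
  (Dock, arrived) → (Standby, spin_ccw)
  (Dock, grasp_ok) → (Retreat, announce)
  (Dock, low_battery) → (Approach, arm_retract)
  (Dock, target_lost) → (Approach, spin_ccw)
event = bump selects (Standby, spin_ccw)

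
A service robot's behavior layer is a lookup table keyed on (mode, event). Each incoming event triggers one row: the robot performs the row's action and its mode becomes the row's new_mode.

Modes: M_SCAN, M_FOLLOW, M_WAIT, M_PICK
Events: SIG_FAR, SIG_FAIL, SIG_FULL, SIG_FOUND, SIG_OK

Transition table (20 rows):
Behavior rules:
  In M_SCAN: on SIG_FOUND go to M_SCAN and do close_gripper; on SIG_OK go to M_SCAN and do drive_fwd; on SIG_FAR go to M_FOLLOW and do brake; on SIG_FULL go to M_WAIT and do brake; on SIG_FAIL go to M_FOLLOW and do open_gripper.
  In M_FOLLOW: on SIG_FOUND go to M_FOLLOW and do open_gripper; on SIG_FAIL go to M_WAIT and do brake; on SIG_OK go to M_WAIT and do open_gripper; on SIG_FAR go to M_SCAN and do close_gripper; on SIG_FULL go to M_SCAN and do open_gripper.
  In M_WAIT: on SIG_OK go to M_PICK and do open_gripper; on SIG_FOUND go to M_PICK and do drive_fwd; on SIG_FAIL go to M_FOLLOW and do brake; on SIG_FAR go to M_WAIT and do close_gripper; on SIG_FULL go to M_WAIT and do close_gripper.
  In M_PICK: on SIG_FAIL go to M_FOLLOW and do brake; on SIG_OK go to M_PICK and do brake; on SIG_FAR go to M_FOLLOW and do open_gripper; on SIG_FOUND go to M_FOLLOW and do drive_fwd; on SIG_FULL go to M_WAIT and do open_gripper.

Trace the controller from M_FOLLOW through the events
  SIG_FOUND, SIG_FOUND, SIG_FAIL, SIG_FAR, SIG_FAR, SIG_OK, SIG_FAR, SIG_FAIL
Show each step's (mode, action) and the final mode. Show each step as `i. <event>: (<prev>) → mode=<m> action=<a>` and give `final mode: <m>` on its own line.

1. SIG_FOUND: (M_FOLLOW) → mode=M_FOLLOW action=open_gripper
2. SIG_FOUND: (M_FOLLOW) → mode=M_FOLLOW action=open_gripper
3. SIG_FAIL: (M_FOLLOW) → mode=M_WAIT action=brake
4. SIG_FAR: (M_WAIT) → mode=M_WAIT action=close_gripper
5. SIG_FAR: (M_WAIT) → mode=M_WAIT action=close_gripper
6. SIG_OK: (M_WAIT) → mode=M_PICK action=open_gripper
7. SIG_FAR: (M_PICK) → mode=M_FOLLOW action=open_gripper
8. SIG_FAIL: (M_FOLLOW) → mode=M_WAIT action=brake

final mode: M_WAIT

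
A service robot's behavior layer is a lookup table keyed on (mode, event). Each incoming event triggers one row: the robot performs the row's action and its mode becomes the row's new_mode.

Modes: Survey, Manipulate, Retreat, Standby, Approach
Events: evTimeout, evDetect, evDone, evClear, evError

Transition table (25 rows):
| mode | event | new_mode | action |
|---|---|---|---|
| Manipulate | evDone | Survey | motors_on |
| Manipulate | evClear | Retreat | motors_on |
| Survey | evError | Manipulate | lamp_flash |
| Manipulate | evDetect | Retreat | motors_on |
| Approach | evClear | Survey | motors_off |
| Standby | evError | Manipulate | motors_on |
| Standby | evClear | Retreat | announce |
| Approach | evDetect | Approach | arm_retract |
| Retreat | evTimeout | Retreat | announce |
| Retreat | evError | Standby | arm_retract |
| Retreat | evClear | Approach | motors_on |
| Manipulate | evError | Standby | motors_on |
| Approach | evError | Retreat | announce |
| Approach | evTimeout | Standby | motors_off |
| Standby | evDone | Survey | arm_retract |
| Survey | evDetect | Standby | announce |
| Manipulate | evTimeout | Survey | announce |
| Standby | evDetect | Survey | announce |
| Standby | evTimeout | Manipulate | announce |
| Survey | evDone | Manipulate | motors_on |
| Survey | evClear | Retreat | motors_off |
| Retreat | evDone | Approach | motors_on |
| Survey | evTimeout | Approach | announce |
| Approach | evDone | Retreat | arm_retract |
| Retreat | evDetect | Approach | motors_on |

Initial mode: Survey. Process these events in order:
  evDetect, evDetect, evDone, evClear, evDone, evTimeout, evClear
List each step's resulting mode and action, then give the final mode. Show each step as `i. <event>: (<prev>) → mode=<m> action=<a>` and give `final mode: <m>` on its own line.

final mode: Retreat

1. evDetect: (Survey) → mode=Standby action=announce
2. evDetect: (Standby) → mode=Survey action=announce
3. evDone: (Survey) → mode=Manipulate action=motors_on
4. evClear: (Manipulate) → mode=Retreat action=motors_on
5. evDone: (Retreat) → mode=Approach action=motors_on
6. evTimeout: (Approach) → mode=Standby action=motors_off
7. evClear: (Standby) → mode=Retreat action=announce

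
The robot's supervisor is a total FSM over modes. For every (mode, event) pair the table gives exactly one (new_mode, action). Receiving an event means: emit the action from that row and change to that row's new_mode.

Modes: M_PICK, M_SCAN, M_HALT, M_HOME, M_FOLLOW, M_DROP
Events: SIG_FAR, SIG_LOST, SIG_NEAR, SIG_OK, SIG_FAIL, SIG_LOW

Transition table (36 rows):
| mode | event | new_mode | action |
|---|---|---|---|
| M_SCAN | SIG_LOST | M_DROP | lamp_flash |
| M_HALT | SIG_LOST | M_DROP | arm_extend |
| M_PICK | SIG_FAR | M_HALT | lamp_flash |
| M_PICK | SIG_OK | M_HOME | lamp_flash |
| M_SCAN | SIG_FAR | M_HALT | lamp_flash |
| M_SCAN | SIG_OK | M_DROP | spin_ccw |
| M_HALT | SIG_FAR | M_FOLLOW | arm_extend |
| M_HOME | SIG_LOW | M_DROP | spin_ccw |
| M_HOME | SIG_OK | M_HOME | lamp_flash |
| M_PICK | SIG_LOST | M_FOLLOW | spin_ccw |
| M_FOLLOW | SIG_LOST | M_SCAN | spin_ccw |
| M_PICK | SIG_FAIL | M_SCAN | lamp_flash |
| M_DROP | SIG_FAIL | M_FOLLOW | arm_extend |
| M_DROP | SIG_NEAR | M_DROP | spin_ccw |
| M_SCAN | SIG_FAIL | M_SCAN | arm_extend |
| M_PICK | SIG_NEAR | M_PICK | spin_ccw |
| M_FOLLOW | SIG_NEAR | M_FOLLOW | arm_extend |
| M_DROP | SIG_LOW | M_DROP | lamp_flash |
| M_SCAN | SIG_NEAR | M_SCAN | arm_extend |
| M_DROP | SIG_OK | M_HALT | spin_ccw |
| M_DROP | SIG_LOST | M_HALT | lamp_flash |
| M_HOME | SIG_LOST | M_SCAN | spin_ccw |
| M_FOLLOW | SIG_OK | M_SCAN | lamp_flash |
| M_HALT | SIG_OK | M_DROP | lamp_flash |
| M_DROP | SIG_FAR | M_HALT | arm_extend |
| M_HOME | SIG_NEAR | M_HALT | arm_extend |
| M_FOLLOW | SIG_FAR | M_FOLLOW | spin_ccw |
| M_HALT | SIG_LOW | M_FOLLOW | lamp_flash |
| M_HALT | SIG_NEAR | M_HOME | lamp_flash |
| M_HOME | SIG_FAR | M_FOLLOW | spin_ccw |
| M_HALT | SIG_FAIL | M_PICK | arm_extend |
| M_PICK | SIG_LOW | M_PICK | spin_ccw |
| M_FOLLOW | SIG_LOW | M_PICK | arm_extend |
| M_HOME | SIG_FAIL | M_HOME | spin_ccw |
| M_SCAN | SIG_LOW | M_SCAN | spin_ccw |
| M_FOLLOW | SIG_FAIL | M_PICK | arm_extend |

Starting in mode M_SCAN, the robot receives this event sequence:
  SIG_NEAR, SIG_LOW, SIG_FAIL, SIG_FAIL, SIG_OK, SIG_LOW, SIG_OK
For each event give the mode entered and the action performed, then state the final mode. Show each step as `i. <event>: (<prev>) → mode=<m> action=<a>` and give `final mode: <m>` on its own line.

final mode: M_HALT

1. SIG_NEAR: (M_SCAN) → mode=M_SCAN action=arm_extend
2. SIG_LOW: (M_SCAN) → mode=M_SCAN action=spin_ccw
3. SIG_FAIL: (M_SCAN) → mode=M_SCAN action=arm_extend
4. SIG_FAIL: (M_SCAN) → mode=M_SCAN action=arm_extend
5. SIG_OK: (M_SCAN) → mode=M_DROP action=spin_ccw
6. SIG_LOW: (M_DROP) → mode=M_DROP action=lamp_flash
7. SIG_OK: (M_DROP) → mode=M_HALT action=spin_ccw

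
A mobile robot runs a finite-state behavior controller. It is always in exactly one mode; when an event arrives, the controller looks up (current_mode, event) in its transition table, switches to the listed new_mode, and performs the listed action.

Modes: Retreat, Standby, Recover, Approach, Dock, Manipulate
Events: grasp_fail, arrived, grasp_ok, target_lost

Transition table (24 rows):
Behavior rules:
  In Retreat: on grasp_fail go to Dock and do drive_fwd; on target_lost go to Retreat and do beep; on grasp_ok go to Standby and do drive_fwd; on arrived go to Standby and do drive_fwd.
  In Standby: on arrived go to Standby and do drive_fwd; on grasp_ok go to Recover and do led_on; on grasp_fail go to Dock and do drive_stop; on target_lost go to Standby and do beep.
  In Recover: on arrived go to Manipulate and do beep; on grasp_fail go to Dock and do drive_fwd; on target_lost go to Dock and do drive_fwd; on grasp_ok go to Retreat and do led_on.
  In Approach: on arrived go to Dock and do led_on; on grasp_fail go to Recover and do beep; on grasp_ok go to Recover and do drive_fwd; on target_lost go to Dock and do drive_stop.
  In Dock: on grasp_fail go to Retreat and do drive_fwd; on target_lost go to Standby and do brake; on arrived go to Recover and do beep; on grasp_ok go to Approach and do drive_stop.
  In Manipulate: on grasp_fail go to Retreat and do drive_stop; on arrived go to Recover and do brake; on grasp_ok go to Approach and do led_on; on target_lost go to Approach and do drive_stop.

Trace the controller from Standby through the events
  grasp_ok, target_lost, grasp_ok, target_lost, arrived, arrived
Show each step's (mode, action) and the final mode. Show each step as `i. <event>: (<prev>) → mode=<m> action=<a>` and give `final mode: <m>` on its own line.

1. grasp_ok: (Standby) → mode=Recover action=led_on
2. target_lost: (Recover) → mode=Dock action=drive_fwd
3. grasp_ok: (Dock) → mode=Approach action=drive_stop
4. target_lost: (Approach) → mode=Dock action=drive_stop
5. arrived: (Dock) → mode=Recover action=beep
6. arrived: (Recover) → mode=Manipulate action=beep

final mode: Manipulate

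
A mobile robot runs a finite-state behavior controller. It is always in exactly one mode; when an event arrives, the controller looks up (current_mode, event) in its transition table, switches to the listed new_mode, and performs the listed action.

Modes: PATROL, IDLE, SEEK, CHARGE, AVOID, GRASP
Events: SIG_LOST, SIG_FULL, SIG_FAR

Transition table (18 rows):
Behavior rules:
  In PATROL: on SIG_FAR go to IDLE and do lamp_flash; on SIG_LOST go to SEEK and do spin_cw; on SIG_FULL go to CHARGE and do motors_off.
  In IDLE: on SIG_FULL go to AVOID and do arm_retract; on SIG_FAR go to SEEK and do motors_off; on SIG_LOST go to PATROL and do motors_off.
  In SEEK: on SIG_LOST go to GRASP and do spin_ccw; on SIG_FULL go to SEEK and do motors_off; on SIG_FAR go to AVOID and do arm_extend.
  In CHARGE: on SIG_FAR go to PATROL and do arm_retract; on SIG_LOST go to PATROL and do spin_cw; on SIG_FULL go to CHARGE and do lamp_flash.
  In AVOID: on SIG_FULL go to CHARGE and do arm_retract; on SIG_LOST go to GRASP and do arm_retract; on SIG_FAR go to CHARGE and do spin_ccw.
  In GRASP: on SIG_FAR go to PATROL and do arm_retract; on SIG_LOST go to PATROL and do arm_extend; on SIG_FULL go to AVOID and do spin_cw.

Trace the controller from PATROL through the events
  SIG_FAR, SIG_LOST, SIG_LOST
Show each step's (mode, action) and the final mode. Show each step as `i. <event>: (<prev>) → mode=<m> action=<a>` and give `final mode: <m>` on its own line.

final mode: SEEK

1. SIG_FAR: (PATROL) → mode=IDLE action=lamp_flash
2. SIG_LOST: (IDLE) → mode=PATROL action=motors_off
3. SIG_LOST: (PATROL) → mode=SEEK action=spin_cw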